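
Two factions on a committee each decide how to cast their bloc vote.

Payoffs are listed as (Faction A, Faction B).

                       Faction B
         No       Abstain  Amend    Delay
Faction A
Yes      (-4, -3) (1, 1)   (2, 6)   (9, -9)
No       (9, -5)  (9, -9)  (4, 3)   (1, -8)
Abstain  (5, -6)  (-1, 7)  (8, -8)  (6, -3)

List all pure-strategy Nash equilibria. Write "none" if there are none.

For each player, find the best response to each opponent profile; mutual best responses are the pure NE.
Faction A against No: payoffs -4, 9, 5 → best response No.
Faction A against Abstain: payoffs 1, 9, -1 → best response No.
Faction A against Amend: payoffs 2, 4, 8 → best response Abstain.
Faction A against Delay: payoffs 9, 1, 6 → best response Yes.
Faction B against Yes: payoffs -3, 1, 6, -9 → best response Amend.
Faction B against No: payoffs -5, -9, 3, -8 → best response Amend.
Faction B against Abstain: payoffs -6, 7, -8, -3 → best response Abstain.
No profile is a mutual best response for all players.

There is no pure-strategy Nash equilibrium.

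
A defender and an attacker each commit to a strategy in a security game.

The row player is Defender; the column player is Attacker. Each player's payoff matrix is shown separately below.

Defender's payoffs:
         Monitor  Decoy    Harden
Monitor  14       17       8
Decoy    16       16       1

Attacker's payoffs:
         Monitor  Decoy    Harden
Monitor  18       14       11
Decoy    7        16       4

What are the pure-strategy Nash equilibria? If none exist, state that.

Defender against Monitor: payoffs 14, 16 → best response Decoy.
Defender against Decoy: payoffs 17, 16 → best response Monitor.
Defender against Harden: payoffs 8, 1 → best response Monitor.
Attacker against Monitor: payoffs 18, 14, 11 → best response Monitor.
Attacker against Decoy: payoffs 7, 16, 4 → best response Decoy.
No profile is a mutual best response for all players.

This game has no pure Nash equilibrium.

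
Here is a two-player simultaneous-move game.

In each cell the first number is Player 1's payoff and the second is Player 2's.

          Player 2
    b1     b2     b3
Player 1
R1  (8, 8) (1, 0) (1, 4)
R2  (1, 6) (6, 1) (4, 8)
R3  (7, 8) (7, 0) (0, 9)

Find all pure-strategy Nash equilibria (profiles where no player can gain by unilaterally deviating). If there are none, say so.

The pure Nash equilibria are (R1, b1); (R2, b3).

Player 1 against b1: payoffs 8, 1, 7 → best response R1.
Player 1 against b2: payoffs 1, 6, 7 → best response R3.
Player 1 against b3: payoffs 1, 4, 0 → best response R2.
Player 2 against R1: payoffs 8, 0, 4 → best response b1.
Player 2 against R2: payoffs 6, 1, 8 → best response b3.
Player 2 against R3: payoffs 8, 0, 9 → best response b3.
Mutual best responses: (R1, b1); (R2, b3).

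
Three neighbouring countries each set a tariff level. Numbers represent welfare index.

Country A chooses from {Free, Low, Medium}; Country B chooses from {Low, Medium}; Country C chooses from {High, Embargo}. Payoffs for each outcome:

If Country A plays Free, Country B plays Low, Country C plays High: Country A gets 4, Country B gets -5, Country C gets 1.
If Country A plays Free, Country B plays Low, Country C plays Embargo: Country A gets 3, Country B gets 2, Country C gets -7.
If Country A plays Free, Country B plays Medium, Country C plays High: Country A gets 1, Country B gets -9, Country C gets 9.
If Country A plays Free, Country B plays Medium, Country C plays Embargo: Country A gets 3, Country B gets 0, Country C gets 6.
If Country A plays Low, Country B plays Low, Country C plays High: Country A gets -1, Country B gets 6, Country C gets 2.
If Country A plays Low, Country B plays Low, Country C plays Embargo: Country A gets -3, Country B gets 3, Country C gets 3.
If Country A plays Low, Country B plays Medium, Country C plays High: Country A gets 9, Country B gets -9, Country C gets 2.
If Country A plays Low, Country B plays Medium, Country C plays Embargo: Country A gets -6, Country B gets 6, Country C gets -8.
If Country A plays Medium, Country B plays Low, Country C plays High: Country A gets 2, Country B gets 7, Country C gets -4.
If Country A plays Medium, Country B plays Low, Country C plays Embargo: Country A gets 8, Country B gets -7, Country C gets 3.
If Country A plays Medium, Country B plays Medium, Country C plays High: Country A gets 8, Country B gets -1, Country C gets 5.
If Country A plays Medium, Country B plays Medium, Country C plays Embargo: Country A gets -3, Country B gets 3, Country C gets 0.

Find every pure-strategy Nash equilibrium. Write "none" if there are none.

Pure NE: (Free, Low, High)

For each player, find the best response to each opponent profile; mutual best responses are the pure NE.
Country A against (Low, High): payoffs 4, -1, 2 → best response Free.
Country A against (Low, Embargo): payoffs 3, -3, 8 → best response Medium.
Country A against (Medium, High): payoffs 1, 9, 8 → best response Low.
Country A against (Medium, Embargo): payoffs 3, -6, -3 → best response Free.
Country B against (Free, High): payoffs -5, -9 → best response Low.
Country B against (Free, Embargo): payoffs 2, 0 → best response Low.
Country B against (Low, High): payoffs 6, -9 → best response Low.
Country B against (Low, Embargo): payoffs 3, 6 → best response Medium.
Country B against (Medium, High): payoffs 7, -1 → best response Low.
Country B against (Medium, Embargo): payoffs -7, 3 → best response Medium.
Country C against (Free, Low): payoffs 1, -7 → best response High.
Country C against (Free, Medium): payoffs 9, 6 → best response High.
Country C against (Low, Low): payoffs 2, 3 → best response Embargo.
Country C against (Low, Medium): payoffs 2, -8 → best response High.
Country C against (Medium, Low): payoffs -4, 3 → best response Embargo.
Country C against (Medium, Medium): payoffs 5, 0 → best response High.
Mutual best responses: (Free, Low, High).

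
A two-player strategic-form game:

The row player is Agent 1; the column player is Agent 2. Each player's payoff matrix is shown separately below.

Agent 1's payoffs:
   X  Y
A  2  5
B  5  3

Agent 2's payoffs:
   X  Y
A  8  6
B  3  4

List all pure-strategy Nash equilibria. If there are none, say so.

none

For each player, find the best response to each opponent profile; mutual best responses are the pure NE.
Agent 1 against X: payoffs 2, 5 → best response B.
Agent 1 against Y: payoffs 5, 3 → best response A.
Agent 2 against A: payoffs 8, 6 → best response X.
Agent 2 against B: payoffs 3, 4 → best response Y.
No profile is a mutual best response for all players.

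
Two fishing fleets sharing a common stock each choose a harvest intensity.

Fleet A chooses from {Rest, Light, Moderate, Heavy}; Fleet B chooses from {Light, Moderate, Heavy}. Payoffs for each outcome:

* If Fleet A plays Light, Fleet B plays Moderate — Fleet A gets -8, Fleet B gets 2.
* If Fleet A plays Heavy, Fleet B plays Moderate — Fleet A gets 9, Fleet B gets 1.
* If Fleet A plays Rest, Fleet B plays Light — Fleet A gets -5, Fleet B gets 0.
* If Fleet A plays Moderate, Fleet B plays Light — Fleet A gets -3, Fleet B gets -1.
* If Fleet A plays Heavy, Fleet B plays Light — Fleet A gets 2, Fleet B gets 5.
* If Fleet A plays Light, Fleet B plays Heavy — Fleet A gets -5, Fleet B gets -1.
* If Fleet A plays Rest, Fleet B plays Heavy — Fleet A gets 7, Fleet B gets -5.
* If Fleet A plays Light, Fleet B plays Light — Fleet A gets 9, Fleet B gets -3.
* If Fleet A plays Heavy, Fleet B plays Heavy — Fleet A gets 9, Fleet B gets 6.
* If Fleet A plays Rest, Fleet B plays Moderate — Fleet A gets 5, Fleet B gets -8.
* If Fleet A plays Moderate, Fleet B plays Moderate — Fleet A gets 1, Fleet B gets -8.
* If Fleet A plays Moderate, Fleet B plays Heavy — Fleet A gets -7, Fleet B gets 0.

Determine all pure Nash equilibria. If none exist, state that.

For each strategy profile, look for a profitable unilateral deviation.
(Rest, Light): Fleet A can switch to Light (-5 → 9). Not NE.
(Rest, Moderate): Fleet A can switch to Heavy (5 → 9). Not NE.
(Rest, Heavy): Fleet A can switch to Heavy (7 → 9). Not NE.
(Light, Light): Fleet B can switch to Moderate (-3 → 2). Not NE.
(Light, Moderate): Fleet A can switch to Rest (-8 → 5). Not NE.
(Light, Heavy): Fleet A can switch to Rest (-5 → 7). Not NE.
(Moderate, Light): Fleet A can switch to Light (-3 → 9). Not NE.
(Moderate, Moderate): Fleet A can switch to Rest (1 → 5). Not NE.
(Moderate, Heavy): Fleet A can switch to Rest (-7 → 7). Not NE.
(Heavy, Light): Fleet A can switch to Light (2 → 9). Not NE.
(Heavy, Moderate): Fleet B can switch to Light (1 → 5). Not NE.
(Heavy, Heavy): Fleet A gets 9, best alternative 7; Fleet B gets 6, best alternative 5. No profitable deviation — NE.

Pure NE: (Heavy, Heavy)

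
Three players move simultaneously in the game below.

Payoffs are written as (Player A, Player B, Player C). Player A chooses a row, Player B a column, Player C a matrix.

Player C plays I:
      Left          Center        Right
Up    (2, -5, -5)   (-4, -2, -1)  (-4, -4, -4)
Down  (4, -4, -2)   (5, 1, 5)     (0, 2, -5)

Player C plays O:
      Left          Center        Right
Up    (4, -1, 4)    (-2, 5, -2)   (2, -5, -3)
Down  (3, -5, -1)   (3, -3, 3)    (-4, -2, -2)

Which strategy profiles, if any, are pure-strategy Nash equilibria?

Player A against (Left, I): payoffs 2, 4 → best response Down.
Player A against (Left, O): payoffs 4, 3 → best response Up.
Player A against (Center, I): payoffs -4, 5 → best response Down.
Player A against (Center, O): payoffs -2, 3 → best response Down.
Player A against (Right, I): payoffs -4, 0 → best response Down.
Player A against (Right, O): payoffs 2, -4 → best response Up.
Player B against (Up, I): payoffs -5, -2, -4 → best response Center.
Player B against (Up, O): payoffs -1, 5, -5 → best response Center.
Player B against (Down, I): payoffs -4, 1, 2 → best response Right.
Player B against (Down, O): payoffs -5, -3, -2 → best response Right.
Player C against (Up, Left): payoffs -5, 4 → best response O.
Player C against (Up, Center): payoffs -1, -2 → best response I.
Player C against (Up, Right): payoffs -4, -3 → best response O.
Player C against (Down, Left): payoffs -2, -1 → best response O.
Player C against (Down, Center): payoffs 5, 3 → best response I.
Player C against (Down, Right): payoffs -5, -2 → best response O.
No profile is a mutual best response for all players.

This game has no pure Nash equilibrium.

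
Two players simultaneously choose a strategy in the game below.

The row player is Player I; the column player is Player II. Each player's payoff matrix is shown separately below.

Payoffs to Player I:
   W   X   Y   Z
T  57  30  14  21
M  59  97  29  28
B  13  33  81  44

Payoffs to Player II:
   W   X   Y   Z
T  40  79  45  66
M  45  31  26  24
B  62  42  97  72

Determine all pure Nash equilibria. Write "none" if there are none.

(T, W): Player I can switch to M (57 → 59). Not NE.
(T, X): Player I can switch to M (30 → 97). Not NE.
(T, Y): Player I can switch to M (14 → 29). Not NE.
(T, Z): Player I can switch to M (21 → 28). Not NE.
(M, W): Player I gets 59, best alternative 57; Player II gets 45, best alternative 31. No profitable deviation — NE.
(M, X): Player II can switch to W (31 → 45). Not NE.
(M, Y): Player I can switch to B (29 → 81). Not NE.
(B, Y): Player I gets 81, best alternative 29; Player II gets 97, best alternative 72. No profitable deviation — NE.
(The remaining 4 profiles each have a profitable deviation by the same check.)

Pure-strategy Nash equilibria: (M, W); (B, Y)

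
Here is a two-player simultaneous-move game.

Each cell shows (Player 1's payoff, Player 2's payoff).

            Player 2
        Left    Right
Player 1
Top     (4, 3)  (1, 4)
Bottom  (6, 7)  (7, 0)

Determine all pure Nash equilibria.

Pure NE: (Bottom, Left)

Mark each player's best response to every combination of opponents' strategies; a profile where every player is best-responding is a pure Nash equilibrium.
Player 1 against Left: payoffs 4, 6 → best response Bottom.
Player 1 against Right: payoffs 1, 7 → best response Bottom.
Player 2 against Top: payoffs 3, 4 → best response Right.
Player 2 against Bottom: payoffs 7, 0 → best response Left.
Mutual best responses: (Bottom, Left).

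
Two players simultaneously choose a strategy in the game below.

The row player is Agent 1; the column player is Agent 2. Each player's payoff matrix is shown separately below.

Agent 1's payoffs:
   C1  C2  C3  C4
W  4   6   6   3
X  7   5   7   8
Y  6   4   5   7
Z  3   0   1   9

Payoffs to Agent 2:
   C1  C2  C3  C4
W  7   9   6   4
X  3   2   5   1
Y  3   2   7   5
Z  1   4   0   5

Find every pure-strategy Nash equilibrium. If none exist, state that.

(W, C1): Agent 1 can switch to X (4 → 7). Not NE.
(W, C2): Agent 1 gets 6, best alternative 5; Agent 2 gets 9, best alternative 7. No profitable deviation — NE.
(W, C3): Agent 1 can switch to X (6 → 7). Not NE.
(W, C4): Agent 1 can switch to X (3 → 8). Not NE.
(X, C1): Agent 2 can switch to C3 (3 → 5). Not NE.
(X, C2): Agent 1 can switch to W (5 → 6). Not NE.
(X, C3): Agent 1 gets 7, best alternative 6; Agent 2 gets 5, best alternative 3. No profitable deviation — NE.
(X, C4): Agent 1 can switch to Z (8 → 9). Not NE.
(Y, C1): Agent 1 can switch to X (6 → 7). Not NE.
(Y, C2): Agent 1 can switch to W (4 → 6). Not NE.
(Y, C3): Agent 1 can switch to W (5 → 6). Not NE.
(Y, C4): Agent 1 can switch to X (7 → 8). Not NE.
(Z, C1): Agent 1 can switch to W (3 → 4). Not NE.
(Z, C2): Agent 1 can switch to W (0 → 6). Not NE.
(Z, C4): Agent 1 gets 9, best alternative 8; Agent 2 gets 5, best alternative 4. No profitable deviation — NE.
(The remaining 1 profile has a profitable deviation by the same check.)

Pure-strategy Nash equilibria: (W, C2) and (X, C3) and (Z, C4)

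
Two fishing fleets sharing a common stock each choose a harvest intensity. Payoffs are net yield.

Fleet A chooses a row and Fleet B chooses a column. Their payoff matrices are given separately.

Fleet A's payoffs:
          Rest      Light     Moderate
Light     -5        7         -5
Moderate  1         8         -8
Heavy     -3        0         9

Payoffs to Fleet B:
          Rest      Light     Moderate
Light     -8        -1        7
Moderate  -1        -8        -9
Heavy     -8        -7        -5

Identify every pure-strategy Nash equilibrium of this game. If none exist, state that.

Pure-strategy Nash equilibria: (Moderate, Rest); (Heavy, Moderate)

For each strategy profile, look for a profitable unilateral deviation.
(Light, Rest): Fleet A can switch to Moderate (-5 → 1). Not NE.
(Light, Light): Fleet A can switch to Moderate (7 → 8). Not NE.
(Light, Moderate): Fleet A can switch to Heavy (-5 → 9). Not NE.
(Moderate, Rest): Fleet A gets 1, best alternative -3; Fleet B gets -1, best alternative -8. No profitable deviation — NE.
(Moderate, Light): Fleet B can switch to Rest (-8 → -1). Not NE.
(Moderate, Moderate): Fleet A can switch to Light (-8 → -5). Not NE.
(Heavy, Rest): Fleet A can switch to Moderate (-3 → 1). Not NE.
(Heavy, Moderate): Fleet A gets 9, best alternative -5; Fleet B gets -5, best alternative -7. No profitable deviation — NE.
(The remaining 1 profile has a profitable deviation by the same check.)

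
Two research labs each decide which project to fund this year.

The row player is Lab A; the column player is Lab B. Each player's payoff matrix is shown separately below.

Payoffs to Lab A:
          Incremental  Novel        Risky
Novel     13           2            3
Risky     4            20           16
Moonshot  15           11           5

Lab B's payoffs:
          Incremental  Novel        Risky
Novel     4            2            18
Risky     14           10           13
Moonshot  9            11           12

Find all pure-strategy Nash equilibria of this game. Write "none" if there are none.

none

For each strategy profile, look for a profitable unilateral deviation.
(Novel, Incremental): Lab A can switch to Moonshot (13 → 15). Not NE.
(Novel, Novel): Lab A can switch to Risky (2 → 20). Not NE.
(Novel, Risky): Lab A can switch to Risky (3 → 16). Not NE.
(Risky, Incremental): Lab A can switch to Novel (4 → 13). Not NE.
(Risky, Novel): Lab B can switch to Incremental (10 → 14). Not NE.
(Risky, Risky): Lab B can switch to Incremental (13 → 14). Not NE.
(The remaining 3 profiles each have a profitable deviation by the same check.)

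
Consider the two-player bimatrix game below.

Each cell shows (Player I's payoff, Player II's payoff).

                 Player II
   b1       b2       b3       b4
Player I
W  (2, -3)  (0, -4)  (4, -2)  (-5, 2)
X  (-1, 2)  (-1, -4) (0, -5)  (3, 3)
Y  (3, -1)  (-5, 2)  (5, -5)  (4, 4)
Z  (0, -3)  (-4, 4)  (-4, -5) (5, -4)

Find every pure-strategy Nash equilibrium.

No pure-strategy Nash equilibrium.

Player I against b1: payoffs 2, -1, 3, 0 → best response Y.
Player I against b2: payoffs 0, -1, -5, -4 → best response W.
Player I against b3: payoffs 4, 0, 5, -4 → best response Y.
Player I against b4: payoffs -5, 3, 4, 5 → best response Z.
Player II against W: payoffs -3, -4, -2, 2 → best response b4.
Player II against X: payoffs 2, -4, -5, 3 → best response b4.
Player II against Y: payoffs -1, 2, -5, 4 → best response b4.
Player II against Z: payoffs -3, 4, -5, -4 → best response b2.
No profile is a mutual best response for all players.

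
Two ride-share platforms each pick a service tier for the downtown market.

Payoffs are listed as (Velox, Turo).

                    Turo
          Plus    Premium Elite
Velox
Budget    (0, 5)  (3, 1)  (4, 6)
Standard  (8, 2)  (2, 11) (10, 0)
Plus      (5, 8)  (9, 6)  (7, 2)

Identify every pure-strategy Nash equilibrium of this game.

There is no pure-strategy Nash equilibrium.

Velox against Plus: payoffs 0, 8, 5 → best response Standard.
Velox against Premium: payoffs 3, 2, 9 → best response Plus.
Velox against Elite: payoffs 4, 10, 7 → best response Standard.
Turo against Budget: payoffs 5, 1, 6 → best response Elite.
Turo against Standard: payoffs 2, 11, 0 → best response Premium.
Turo against Plus: payoffs 8, 6, 2 → best response Plus.
No profile is a mutual best response for all players.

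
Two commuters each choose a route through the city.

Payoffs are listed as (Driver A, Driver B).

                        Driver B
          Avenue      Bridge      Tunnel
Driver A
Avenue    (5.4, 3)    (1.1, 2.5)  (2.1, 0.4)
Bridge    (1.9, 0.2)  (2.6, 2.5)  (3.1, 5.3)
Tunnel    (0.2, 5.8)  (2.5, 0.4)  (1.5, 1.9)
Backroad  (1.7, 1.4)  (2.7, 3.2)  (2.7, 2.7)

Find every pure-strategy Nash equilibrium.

Pure-strategy Nash equilibria: (Avenue, Avenue) and (Bridge, Tunnel) and (Backroad, Bridge)

For each player, find the best response to each opponent profile; mutual best responses are the pure NE.
Driver A against Avenue: payoffs 5.4, 1.9, 0.2, 1.7 → best response Avenue.
Driver A against Bridge: payoffs 1.1, 2.6, 2.5, 2.7 → best response Backroad.
Driver A against Tunnel: payoffs 2.1, 3.1, 1.5, 2.7 → best response Bridge.
Driver B against Avenue: payoffs 3, 2.5, 0.4 → best response Avenue.
Driver B against Bridge: payoffs 0.2, 2.5, 5.3 → best response Tunnel.
Driver B against Tunnel: payoffs 5.8, 0.4, 1.9 → best response Avenue.
Driver B against Backroad: payoffs 1.4, 3.2, 2.7 → best response Bridge.
Mutual best responses: (Avenue, Avenue); (Bridge, Tunnel); (Backroad, Bridge).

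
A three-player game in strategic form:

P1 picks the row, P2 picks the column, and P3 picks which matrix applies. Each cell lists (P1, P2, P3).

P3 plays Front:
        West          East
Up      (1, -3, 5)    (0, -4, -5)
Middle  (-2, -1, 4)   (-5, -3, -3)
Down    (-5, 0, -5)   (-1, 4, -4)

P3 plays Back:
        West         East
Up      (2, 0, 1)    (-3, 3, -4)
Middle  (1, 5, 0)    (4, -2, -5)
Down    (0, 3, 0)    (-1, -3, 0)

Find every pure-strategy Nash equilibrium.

Check each profile: it is a Nash equilibrium iff no player can strictly gain by switching unilaterally.
(Up, West, Front): P1 gets 1, best alternative -2; P2 gets -3, best alternative -4; P3 gets 5, best alternative 1. No profitable deviation — NE.
(Up, West, Back): P2 can switch to East (0 → 3). Not NE.
(Up, East, Front): P2 can switch to West (-4 → -3). Not NE.
(Up, East, Back): P1 can switch to Middle (-3 → 4). Not NE.
(Middle, West, Front): P1 can switch to Up (-2 → 1). Not NE.
(Middle, West, Back): P1 can switch to Up (1 → 2). Not NE.
(Middle, East, Front): P1 can switch to Up (-5 → 0). Not NE.
(The remaining 5 profiles each have a profitable deviation by the same check.)

The unique pure-strategy Nash equilibrium is (Up, West, Front).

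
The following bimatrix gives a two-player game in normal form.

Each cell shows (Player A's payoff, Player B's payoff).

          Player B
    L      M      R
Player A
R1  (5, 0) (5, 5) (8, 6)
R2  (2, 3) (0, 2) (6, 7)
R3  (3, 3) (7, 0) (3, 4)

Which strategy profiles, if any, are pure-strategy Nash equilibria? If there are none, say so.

(R1, R)

(R1, L): Player B can switch to M (0 → 5). Not NE.
(R1, M): Player A can switch to R3 (5 → 7). Not NE.
(R1, R): Player A gets 8, best alternative 6; Player B gets 6, best alternative 5. No profitable deviation — NE.
(R2, L): Player A can switch to R1 (2 → 5). Not NE.
(R2, M): Player A can switch to R1 (0 → 5). Not NE.
(R2, R): Player A can switch to R1 (6 → 8). Not NE.
(R3, L): Player A can switch to R1 (3 → 5). Not NE.
(R3, M): Player B can switch to L (0 → 3). Not NE.
(R3, R): Player A can switch to R1 (3 → 8). Not NE.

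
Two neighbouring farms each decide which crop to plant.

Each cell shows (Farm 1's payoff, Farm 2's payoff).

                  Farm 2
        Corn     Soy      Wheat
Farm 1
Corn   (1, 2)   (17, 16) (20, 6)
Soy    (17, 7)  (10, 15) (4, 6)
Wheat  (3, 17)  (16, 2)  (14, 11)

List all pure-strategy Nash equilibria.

The unique pure-strategy Nash equilibrium is (Corn, Soy).

For each strategy profile, look for a profitable unilateral deviation.
(Corn, Corn): Farm 1 can switch to Soy (1 → 17). Not NE.
(Corn, Soy): Farm 1 gets 17, best alternative 16; Farm 2 gets 16, best alternative 6. No profitable deviation — NE.
(Corn, Wheat): Farm 2 can switch to Soy (6 → 16). Not NE.
(Soy, Corn): Farm 2 can switch to Soy (7 → 15). Not NE.
(Soy, Soy): Farm 1 can switch to Corn (10 → 17). Not NE.
(Soy, Wheat): Farm 1 can switch to Corn (4 → 20). Not NE.
(Wheat, Corn): Farm 1 can switch to Soy (3 → 17). Not NE.
(Wheat, Soy): Farm 1 can switch to Corn (16 → 17). Not NE.
(Wheat, Wheat): Farm 1 can switch to Corn (14 → 20). Not NE.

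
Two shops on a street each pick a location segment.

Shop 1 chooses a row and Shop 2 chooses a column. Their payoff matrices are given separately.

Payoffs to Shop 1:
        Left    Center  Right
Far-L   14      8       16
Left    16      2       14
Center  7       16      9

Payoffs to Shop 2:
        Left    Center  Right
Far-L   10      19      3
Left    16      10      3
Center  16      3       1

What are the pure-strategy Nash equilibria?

The unique pure-strategy Nash equilibrium is (Left, Left).

(Far-L, Left): Shop 1 can switch to Left (14 → 16). Not NE.
(Far-L, Center): Shop 1 can switch to Center (8 → 16). Not NE.
(Far-L, Right): Shop 2 can switch to Left (3 → 10). Not NE.
(Left, Left): Shop 1 gets 16, best alternative 14; Shop 2 gets 16, best alternative 10. No profitable deviation — NE.
(Left, Center): Shop 1 can switch to Far-L (2 → 8). Not NE.
(Left, Right): Shop 1 can switch to Far-L (14 → 16). Not NE.
(Center, Left): Shop 1 can switch to Far-L (7 → 14). Not NE.
(Center, Center): Shop 2 can switch to Left (3 → 16). Not NE.
(Center, Right): Shop 1 can switch to Far-L (9 → 16). Not NE.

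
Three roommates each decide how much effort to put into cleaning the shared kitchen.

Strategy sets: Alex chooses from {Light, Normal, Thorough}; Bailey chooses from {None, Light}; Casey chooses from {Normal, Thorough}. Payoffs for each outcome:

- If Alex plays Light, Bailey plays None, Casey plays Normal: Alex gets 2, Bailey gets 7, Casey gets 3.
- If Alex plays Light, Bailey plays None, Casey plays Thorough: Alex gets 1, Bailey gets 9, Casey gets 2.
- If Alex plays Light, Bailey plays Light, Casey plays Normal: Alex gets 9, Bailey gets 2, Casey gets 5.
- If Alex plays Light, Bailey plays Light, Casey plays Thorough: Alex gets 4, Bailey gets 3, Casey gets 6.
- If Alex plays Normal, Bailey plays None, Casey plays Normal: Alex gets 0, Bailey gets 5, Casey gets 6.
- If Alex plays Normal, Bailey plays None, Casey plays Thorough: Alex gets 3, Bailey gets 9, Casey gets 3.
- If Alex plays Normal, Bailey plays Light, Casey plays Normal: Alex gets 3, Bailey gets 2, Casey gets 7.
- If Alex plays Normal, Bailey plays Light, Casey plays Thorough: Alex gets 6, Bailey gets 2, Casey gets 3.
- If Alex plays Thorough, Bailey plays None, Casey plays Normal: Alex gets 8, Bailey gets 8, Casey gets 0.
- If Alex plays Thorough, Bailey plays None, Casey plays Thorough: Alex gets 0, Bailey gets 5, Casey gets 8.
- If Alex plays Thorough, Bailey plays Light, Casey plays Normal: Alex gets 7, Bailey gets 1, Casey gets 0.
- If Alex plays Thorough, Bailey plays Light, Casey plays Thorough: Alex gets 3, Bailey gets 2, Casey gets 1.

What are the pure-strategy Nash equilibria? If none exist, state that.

There is no pure-strategy Nash equilibrium.

Alex against (None, Normal): payoffs 2, 0, 8 → best response Thorough.
Alex against (None, Thorough): payoffs 1, 3, 0 → best response Normal.
Alex against (Light, Normal): payoffs 9, 3, 7 → best response Light.
Alex against (Light, Thorough): payoffs 4, 6, 3 → best response Normal.
Bailey against (Light, Normal): payoffs 7, 2 → best response None.
Bailey against (Light, Thorough): payoffs 9, 3 → best response None.
Bailey against (Normal, Normal): payoffs 5, 2 → best response None.
Bailey against (Normal, Thorough): payoffs 9, 2 → best response None.
Bailey against (Thorough, Normal): payoffs 8, 1 → best response None.
Bailey against (Thorough, Thorough): payoffs 5, 2 → best response None.
Casey against (Light, None): payoffs 3, 2 → best response Normal.
Casey against (Light, Light): payoffs 5, 6 → best response Thorough.
Casey against (Normal, None): payoffs 6, 3 → best response Normal.
Casey against (Normal, Light): payoffs 7, 3 → best response Normal.
Casey against (Thorough, None): payoffs 0, 8 → best response Thorough.
Casey against (Thorough, Light): payoffs 0, 1 → best response Thorough.
No profile is a mutual best response for all players.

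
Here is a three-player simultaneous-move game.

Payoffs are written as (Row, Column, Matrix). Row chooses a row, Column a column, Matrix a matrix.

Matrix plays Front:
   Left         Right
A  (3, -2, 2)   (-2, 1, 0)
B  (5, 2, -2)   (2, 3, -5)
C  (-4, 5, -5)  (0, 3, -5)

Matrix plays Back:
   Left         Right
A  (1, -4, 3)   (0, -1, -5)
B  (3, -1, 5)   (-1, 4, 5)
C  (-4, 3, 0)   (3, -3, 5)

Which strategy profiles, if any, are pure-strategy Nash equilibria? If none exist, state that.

Mark each player's best response to every combination of opponents' strategies; a profile where every player is best-responding is a pure Nash equilibrium.
Row against (Left, Front): payoffs 3, 5, -4 → best response B.
Row against (Left, Back): payoffs 1, 3, -4 → best response B.
Row against (Right, Front): payoffs -2, 2, 0 → best response B.
Row against (Right, Back): payoffs 0, -1, 3 → best response C.
Column against (A, Front): payoffs -2, 1 → best response Right.
Column against (A, Back): payoffs -4, -1 → best response Right.
Column against (B, Front): payoffs 2, 3 → best response Right.
Column against (B, Back): payoffs -1, 4 → best response Right.
Column against (C, Front): payoffs 5, 3 → best response Left.
Column against (C, Back): payoffs 3, -3 → best response Left.
Matrix against (A, Left): payoffs 2, 3 → best response Back.
Matrix against (A, Right): payoffs 0, -5 → best response Front.
Matrix against (B, Left): payoffs -2, 5 → best response Back.
Matrix against (B, Right): payoffs -5, 5 → best response Back.
Matrix against (C, Left): payoffs -5, 0 → best response Back.
Matrix against (C, Right): payoffs -5, 5 → best response Back.
No profile is a mutual best response for all players.

No pure-strategy Nash equilibrium.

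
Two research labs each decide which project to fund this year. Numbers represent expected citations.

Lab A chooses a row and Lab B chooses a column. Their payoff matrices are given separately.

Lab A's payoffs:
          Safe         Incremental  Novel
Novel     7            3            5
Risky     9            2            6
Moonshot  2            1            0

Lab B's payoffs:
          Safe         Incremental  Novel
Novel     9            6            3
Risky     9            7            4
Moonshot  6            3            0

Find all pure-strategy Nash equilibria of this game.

Pure NE: (Risky, Safe)

Lab A against Safe: payoffs 7, 9, 2 → best response Risky.
Lab A against Incremental: payoffs 3, 2, 1 → best response Novel.
Lab A against Novel: payoffs 5, 6, 0 → best response Risky.
Lab B against Novel: payoffs 9, 6, 3 → best response Safe.
Lab B against Risky: payoffs 9, 7, 4 → best response Safe.
Lab B against Moonshot: payoffs 6, 3, 0 → best response Safe.
Mutual best responses: (Risky, Safe).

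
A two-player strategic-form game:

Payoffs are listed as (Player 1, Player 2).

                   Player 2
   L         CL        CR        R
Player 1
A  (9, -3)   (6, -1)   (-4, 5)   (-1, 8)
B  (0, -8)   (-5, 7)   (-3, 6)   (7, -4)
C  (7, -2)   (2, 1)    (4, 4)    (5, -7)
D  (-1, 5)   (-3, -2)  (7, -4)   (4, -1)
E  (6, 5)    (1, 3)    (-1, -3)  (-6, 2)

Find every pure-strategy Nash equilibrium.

Player 1 against L: payoffs 9, 0, 7, -1, 6 → best response A.
Player 1 against CL: payoffs 6, -5, 2, -3, 1 → best response A.
Player 1 against CR: payoffs -4, -3, 4, 7, -1 → best response D.
Player 1 against R: payoffs -1, 7, 5, 4, -6 → best response B.
Player 2 against A: payoffs -3, -1, 5, 8 → best response R.
Player 2 against B: payoffs -8, 7, 6, -4 → best response CL.
Player 2 against C: payoffs -2, 1, 4, -7 → best response CR.
Player 2 against D: payoffs 5, -2, -4, -1 → best response L.
Player 2 against E: payoffs 5, 3, -3, 2 → best response L.
No profile is a mutual best response for all players.

none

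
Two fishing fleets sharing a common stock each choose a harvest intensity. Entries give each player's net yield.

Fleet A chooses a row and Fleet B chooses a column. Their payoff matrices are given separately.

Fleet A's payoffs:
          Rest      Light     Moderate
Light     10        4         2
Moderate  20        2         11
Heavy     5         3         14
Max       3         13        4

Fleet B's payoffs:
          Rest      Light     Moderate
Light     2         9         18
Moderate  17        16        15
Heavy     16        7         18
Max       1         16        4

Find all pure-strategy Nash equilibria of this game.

(Moderate, Rest); (Heavy, Moderate); (Max, Light)

(Light, Rest): Fleet A can switch to Moderate (10 → 20). Not NE.
(Light, Light): Fleet A can switch to Max (4 → 13). Not NE.
(Light, Moderate): Fleet A can switch to Moderate (2 → 11). Not NE.
(Moderate, Rest): Fleet A gets 20, best alternative 10; Fleet B gets 17, best alternative 16. No profitable deviation — NE.
(Moderate, Light): Fleet A can switch to Light (2 → 4). Not NE.
(Moderate, Moderate): Fleet A can switch to Heavy (11 → 14). Not NE.
(Heavy, Rest): Fleet A can switch to Light (5 → 10). Not NE.
(Heavy, Light): Fleet A can switch to Light (3 → 4). Not NE.
(Heavy, Moderate): Fleet A gets 14, best alternative 11; Fleet B gets 18, best alternative 16. No profitable deviation — NE.
(Max, Rest): Fleet A can switch to Light (3 → 10). Not NE.
(Max, Light): Fleet A gets 13, best alternative 4; Fleet B gets 16, best alternative 4. No profitable deviation — NE.
(Max, Moderate): Fleet A can switch to Moderate (4 → 11). Not NE.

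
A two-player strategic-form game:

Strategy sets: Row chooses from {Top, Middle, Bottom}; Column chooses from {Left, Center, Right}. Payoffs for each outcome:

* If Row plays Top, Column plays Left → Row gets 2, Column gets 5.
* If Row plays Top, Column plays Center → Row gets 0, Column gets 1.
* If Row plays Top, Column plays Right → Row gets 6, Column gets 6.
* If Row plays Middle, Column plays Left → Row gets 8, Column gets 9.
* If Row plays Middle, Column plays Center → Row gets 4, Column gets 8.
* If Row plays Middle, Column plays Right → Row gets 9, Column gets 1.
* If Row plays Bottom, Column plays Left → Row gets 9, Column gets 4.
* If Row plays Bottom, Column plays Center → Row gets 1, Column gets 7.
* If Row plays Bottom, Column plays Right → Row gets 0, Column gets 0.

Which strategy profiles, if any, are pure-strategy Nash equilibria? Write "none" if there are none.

This game has no pure Nash equilibrium.

(Top, Left): Row can switch to Middle (2 → 8). Not NE.
(Top, Center): Row can switch to Middle (0 → 4). Not NE.
(Top, Right): Row can switch to Middle (6 → 9). Not NE.
(Middle, Left): Row can switch to Bottom (8 → 9). Not NE.
(Middle, Center): Column can switch to Left (8 → 9). Not NE.
(Middle, Right): Column can switch to Left (1 → 9). Not NE.
(Bottom, Left): Column can switch to Center (4 → 7). Not NE.
(Bottom, Center): Row can switch to Middle (1 → 4). Not NE.
(Bottom, Right): Row can switch to Top (0 → 6). Not NE.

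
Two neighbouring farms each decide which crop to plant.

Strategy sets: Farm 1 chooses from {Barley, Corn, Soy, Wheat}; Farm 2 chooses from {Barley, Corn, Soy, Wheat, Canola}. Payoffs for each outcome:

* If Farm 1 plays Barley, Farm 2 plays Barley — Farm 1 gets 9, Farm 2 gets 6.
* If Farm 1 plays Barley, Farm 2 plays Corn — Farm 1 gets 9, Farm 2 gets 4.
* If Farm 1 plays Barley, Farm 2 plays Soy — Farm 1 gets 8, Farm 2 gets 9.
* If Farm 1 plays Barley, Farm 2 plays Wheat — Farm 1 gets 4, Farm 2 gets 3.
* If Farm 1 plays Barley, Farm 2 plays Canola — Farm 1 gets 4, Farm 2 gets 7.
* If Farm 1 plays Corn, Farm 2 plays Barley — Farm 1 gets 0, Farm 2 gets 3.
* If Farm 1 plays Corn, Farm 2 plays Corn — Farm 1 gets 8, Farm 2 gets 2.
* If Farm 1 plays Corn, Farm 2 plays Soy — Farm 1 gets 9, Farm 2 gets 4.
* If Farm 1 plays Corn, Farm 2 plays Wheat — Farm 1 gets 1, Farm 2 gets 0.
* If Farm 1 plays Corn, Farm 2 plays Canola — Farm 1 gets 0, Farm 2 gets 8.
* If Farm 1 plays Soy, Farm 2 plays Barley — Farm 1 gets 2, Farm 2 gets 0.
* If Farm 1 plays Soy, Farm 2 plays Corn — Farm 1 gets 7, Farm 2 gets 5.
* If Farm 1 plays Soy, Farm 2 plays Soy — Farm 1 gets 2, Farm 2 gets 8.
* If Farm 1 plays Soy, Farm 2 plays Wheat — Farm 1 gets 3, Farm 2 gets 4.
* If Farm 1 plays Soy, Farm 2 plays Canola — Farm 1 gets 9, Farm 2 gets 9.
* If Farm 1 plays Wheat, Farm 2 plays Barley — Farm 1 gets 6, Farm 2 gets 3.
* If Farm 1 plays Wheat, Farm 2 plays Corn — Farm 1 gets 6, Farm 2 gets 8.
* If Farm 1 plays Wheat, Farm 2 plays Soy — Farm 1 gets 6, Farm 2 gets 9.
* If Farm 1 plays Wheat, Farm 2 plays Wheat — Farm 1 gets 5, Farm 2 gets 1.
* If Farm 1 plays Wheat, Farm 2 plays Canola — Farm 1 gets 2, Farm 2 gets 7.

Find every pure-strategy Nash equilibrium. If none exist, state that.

(Soy, Canola)

For each strategy profile, look for a profitable unilateral deviation.
(Barley, Barley): Farm 2 can switch to Soy (6 → 9). Not NE.
(Barley, Corn): Farm 2 can switch to Barley (4 → 6). Not NE.
(Barley, Soy): Farm 1 can switch to Corn (8 → 9). Not NE.
(Barley, Wheat): Farm 1 can switch to Wheat (4 → 5). Not NE.
(Barley, Canola): Farm 1 can switch to Soy (4 → 9). Not NE.
(Corn, Barley): Farm 1 can switch to Barley (0 → 9). Not NE.
(Soy, Canola): Farm 1 gets 9, best alternative 4; Farm 2 gets 9, best alternative 8. No profitable deviation — NE.
(The remaining 13 profiles each have a profitable deviation by the same check.)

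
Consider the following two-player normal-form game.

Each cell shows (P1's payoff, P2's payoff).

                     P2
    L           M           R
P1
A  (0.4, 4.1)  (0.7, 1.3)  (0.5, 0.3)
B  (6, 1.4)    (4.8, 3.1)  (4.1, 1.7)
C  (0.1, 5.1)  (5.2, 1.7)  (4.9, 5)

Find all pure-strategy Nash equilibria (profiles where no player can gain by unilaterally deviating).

There is no pure-strategy Nash equilibrium.

P1 against L: payoffs 0.4, 6, 0.1 → best response B.
P1 against M: payoffs 0.7, 4.8, 5.2 → best response C.
P1 against R: payoffs 0.5, 4.1, 4.9 → best response C.
P2 against A: payoffs 4.1, 1.3, 0.3 → best response L.
P2 against B: payoffs 1.4, 3.1, 1.7 → best response M.
P2 against C: payoffs 5.1, 1.7, 5 → best response L.
No profile is a mutual best response for all players.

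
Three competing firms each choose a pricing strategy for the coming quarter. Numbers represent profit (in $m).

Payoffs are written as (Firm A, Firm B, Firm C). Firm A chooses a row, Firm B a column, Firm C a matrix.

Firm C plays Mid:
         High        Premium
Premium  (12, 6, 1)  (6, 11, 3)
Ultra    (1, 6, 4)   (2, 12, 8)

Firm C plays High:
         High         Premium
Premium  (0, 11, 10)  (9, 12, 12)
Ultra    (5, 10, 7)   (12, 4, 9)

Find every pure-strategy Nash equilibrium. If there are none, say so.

(Premium, High, Mid): Firm B can switch to Premium (6 → 11). Not NE.
(Premium, High, High): Firm A can switch to Ultra (0 → 5). Not NE.
(Premium, Premium, Mid): Firm C can switch to High (3 → 12). Not NE.
(Premium, Premium, High): Firm A can switch to Ultra (9 → 12). Not NE.
(Ultra, High, Mid): Firm A can switch to Premium (1 → 12). Not NE.
(Ultra, High, High): Firm A gets 5, best alternative 0; Firm B gets 10, best alternative 4; Firm C gets 7, best alternative 4. No profitable deviation — NE.
(Ultra, Premium, Mid): Firm A can switch to Premium (2 → 6). Not NE.
(Ultra, Premium, High): Firm B can switch to High (4 → 10). Not NE.

The unique pure-strategy Nash equilibrium is (Ultra, High, High).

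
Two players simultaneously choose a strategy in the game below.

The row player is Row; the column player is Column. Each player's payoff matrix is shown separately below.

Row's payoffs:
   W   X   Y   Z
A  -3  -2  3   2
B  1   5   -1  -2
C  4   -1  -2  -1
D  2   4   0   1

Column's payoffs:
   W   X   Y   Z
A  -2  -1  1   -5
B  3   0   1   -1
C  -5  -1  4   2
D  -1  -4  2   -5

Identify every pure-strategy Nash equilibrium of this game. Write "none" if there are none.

(A, Y)

For each player, find the best response to each opponent profile; mutual best responses are the pure NE.
Row against W: payoffs -3, 1, 4, 2 → best response C.
Row against X: payoffs -2, 5, -1, 4 → best response B.
Row against Y: payoffs 3, -1, -2, 0 → best response A.
Row against Z: payoffs 2, -2, -1, 1 → best response A.
Column against A: payoffs -2, -1, 1, -5 → best response Y.
Column against B: payoffs 3, 0, 1, -1 → best response W.
Column against C: payoffs -5, -1, 4, 2 → best response Y.
Column against D: payoffs -1, -4, 2, -5 → best response Y.
Mutual best responses: (A, Y).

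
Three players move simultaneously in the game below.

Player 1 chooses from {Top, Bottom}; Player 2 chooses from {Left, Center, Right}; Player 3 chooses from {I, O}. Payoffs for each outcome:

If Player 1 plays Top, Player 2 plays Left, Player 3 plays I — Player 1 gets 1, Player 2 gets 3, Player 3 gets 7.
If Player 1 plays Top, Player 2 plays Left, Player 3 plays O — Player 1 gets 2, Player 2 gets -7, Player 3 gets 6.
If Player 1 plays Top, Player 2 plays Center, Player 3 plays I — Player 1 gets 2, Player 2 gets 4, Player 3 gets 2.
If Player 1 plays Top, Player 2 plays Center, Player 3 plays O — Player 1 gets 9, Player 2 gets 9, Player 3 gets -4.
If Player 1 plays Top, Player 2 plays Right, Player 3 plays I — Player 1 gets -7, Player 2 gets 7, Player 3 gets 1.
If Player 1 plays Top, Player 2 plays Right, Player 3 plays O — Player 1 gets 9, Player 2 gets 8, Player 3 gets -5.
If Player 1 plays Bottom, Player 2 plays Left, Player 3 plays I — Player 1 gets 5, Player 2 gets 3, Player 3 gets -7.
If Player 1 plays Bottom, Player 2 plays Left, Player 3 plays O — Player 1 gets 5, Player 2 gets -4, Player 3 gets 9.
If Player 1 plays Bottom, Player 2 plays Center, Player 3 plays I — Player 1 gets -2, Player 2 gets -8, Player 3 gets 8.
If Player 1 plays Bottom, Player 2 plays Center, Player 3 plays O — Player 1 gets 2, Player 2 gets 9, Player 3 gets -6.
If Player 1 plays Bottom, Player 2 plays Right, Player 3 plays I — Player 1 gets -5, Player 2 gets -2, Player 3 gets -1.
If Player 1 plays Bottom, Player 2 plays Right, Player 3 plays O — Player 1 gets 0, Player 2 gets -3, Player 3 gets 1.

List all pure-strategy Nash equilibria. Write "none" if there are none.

none

Player 1 against (Left, I): payoffs 1, 5 → best response Bottom.
Player 1 against (Left, O): payoffs 2, 5 → best response Bottom.
Player 1 against (Center, I): payoffs 2, -2 → best response Top.
Player 1 against (Center, O): payoffs 9, 2 → best response Top.
Player 1 against (Right, I): payoffs -7, -5 → best response Bottom.
Player 1 against (Right, O): payoffs 9, 0 → best response Top.
Player 2 against (Top, I): payoffs 3, 4, 7 → best response Right.
Player 2 against (Top, O): payoffs -7, 9, 8 → best response Center.
Player 2 against (Bottom, I): payoffs 3, -8, -2 → best response Left.
Player 2 against (Bottom, O): payoffs -4, 9, -3 → best response Center.
Player 3 against (Top, Left): payoffs 7, 6 → best response I.
Player 3 against (Top, Center): payoffs 2, -4 → best response I.
Player 3 against (Top, Right): payoffs 1, -5 → best response I.
Player 3 against (Bottom, Left): payoffs -7, 9 → best response O.
Player 3 against (Bottom, Center): payoffs 8, -6 → best response I.
Player 3 against (Bottom, Right): payoffs -1, 1 → best response O.
No profile is a mutual best response for all players.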